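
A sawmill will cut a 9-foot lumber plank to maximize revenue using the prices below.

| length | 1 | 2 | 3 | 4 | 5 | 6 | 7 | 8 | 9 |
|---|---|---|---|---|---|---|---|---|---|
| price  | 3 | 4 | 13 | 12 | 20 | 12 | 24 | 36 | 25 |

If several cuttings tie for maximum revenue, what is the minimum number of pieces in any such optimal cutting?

2

Let r[k] be the best obtainable value from length k. For each k, try every first piece i and keep the best of price[i] + r[k−i].
r[1] = 3
r[2] = 6  (first piece 1, then r[1]=3)
r[3] = 13
r[4] = 16  (first piece 1, then r[3]=13)
r[5] = 20
r[6] = 26  (first piece 3, then r[3]=13)
r[7] = 29  (first piece 1, then r[6]=26)
r[8] = 36
r[9] = 39  (first piece 1, then r[8]=36)
Maximum revenue is $39.
Now minimize piece count subject to staying optimal: for each k, pieces[k] = 1 + min over i with p[i]+r[k−i]=r[k] of pieces[k−i].
pieces[6] = 2
pieces[7] = 3
pieces[8] = 1
pieces[9] = 2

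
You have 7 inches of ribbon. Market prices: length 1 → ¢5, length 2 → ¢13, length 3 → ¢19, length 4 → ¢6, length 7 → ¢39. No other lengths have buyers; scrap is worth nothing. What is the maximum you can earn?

45

Let f[k] be the best obtainable value from length k. For each k, try every first piece i and keep the best of price[i] + f[k−i].
f[1] = 5
f[2] = 13
f[3] = 19
f[4] = 26  (first piece 2, then f[2]=13)
f[5] = 32  (first piece 2, then f[3]=19)
f[6] = 39  (first piece 2, then f[4]=26)
f[7] = 45  (first piece 2, then f[5]=32)
One optimal cutting: 3 + 2 + 2 → ¢45.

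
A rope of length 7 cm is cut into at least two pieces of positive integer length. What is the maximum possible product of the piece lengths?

Define f[k] = max over 1≤i<k of i · max(k−i, f[k−i]); the inner max lets the remainder stay uncut if that's better.
f[2] = 1·max(1,0) = 1·1 = 1
f[3] = 1·max(2,1) = 1·2 = 2
f[4] = 2·max(2,1) = 2·2 = 4
f[5] = 2·max(3,2) = 2·3 = 6
f[6] = 3·max(3,2) = 3·3 = 9
f[7] = 2·max(5,6) = 2·6 = 12
One optimal split: 3 + 2 + 2; product 3·2·2 = 12.

12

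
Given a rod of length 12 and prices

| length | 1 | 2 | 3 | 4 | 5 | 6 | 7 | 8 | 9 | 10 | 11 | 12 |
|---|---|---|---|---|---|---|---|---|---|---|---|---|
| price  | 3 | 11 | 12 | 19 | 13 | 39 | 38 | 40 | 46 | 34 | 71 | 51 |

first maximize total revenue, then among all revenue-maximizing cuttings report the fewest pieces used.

Let r[k] be the best obtainable value from length k. For each k, try every first piece i and keep the best of price[i] + r[k−i].
r[1] = 3
r[2] = max(3+3, 11+0) = 11
r[3] = max(3+11, 11+3, 12+0) = 14
r[4] = max(3+14, 11+11, 12+3, 19+0) = 22
r[5] = max(3+22, 11+14, 12+11, 19+3, 13+0) = 25
r[6] = max(3+25, 11+22, 12+14, 19+11, 13+3, 39+0) = 39
r[7] = max(3+39, 11+25, 12+22, …, 39+3, 38+0) = 42
r[8] = max(3+42, 11+39, 12+25, …, 38+3, 40+0) = 50
r[9] = max(3+50, 11+42, 12+39, …, 40+3, 46+0) = 53
r[10] = max(3+53, 11+50, 12+42, …, 46+3, 34+0) = 61
r[11] = max(3+61, 11+53, 12+50, …, 34+3, 71+0) = 71
r[12] = max(3+71, 11+61, 12+53, …, 71+3, 51+0) = 78
Maximum revenue is €78.
Now minimize piece count subject to staying optimal: for each k, pieces[k] = 1 + min over i with p[i]+r[k−i]=r[k] of pieces[k−i].
pieces[9] = 3
pieces[10] = 3
pieces[11] = 1
pieces[12] = 2

2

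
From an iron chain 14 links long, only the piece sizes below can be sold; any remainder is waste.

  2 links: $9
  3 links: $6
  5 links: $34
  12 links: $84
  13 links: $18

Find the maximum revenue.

Let f[k] be the best obtainable value from length k. For each k, try every first piece i and keep the best of price[i] + f[k−i].
f[1] = 0
f[2] = 9
f[3] = 9
f[4] = 18  (first piece 2, then f[2]=9)
f[5] = 34
f[6] = 34
f[7] = 43  (first piece 2, then f[5]=34)
f[8] = 43
f[9] = 52  (first piece 2, then f[7]=43)
f[10] = 68  (first piece 5, then f[5]=34)
f[11] = 68
f[12] = 84
f[13] = 84
f[14] = 93  (first piece 2, then f[12]=84)
One optimal cutting: 12 + 2 → $93.

93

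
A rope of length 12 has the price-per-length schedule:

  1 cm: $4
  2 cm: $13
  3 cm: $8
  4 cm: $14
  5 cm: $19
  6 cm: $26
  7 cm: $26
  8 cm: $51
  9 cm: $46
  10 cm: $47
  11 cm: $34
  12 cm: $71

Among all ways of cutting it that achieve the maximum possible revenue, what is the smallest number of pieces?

6

Let r[k] be the best obtainable value from length k. For each k, try every first piece i and keep the best of price[i] + r[k−i].
r[1] = 4
r[2] = 13
r[3] = 17  (first piece 1, then r[2]=13)
r[4] = 26  (first piece 2, then r[2]=13)
r[5] = 30  (first piece 1, then r[4]=26)
r[6] = 39  (first piece 2, then r[4]=26)
r[7] = 43  (first piece 1, then r[6]=39)
r[8] = 52  (first piece 2, then r[6]=39)
r[9] = 56  (first piece 1, then r[8]=52)
r[10] = 65  (first piece 2, then r[8]=52)
r[11] = 69  (first piece 1, then r[10]=65)
r[12] = 78  (first piece 2, then r[10]=65)
Maximum revenue is $78.
Now minimize piece count subject to staying optimal: for each k, pieces[k] = 1 + min over i with p[i]+r[k−i]=r[k] of pieces[k−i].
pieces[9] = 5
pieces[10] = 5
pieces[11] = 6
pieces[12] = 6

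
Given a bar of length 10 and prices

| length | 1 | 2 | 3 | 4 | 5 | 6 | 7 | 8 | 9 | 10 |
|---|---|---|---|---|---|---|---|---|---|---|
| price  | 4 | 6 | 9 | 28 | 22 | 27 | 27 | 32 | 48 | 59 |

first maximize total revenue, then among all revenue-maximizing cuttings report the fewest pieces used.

Let r[k] be the best obtainable value from length k. For each k, try every first piece i and keep the best of price[i] + r[k−i].
r[1] = 4
r[2] = 8  (first piece 1, then r[1]=4)
r[3] = 12  (first piece 1, then r[2]=8)
r[4] = 28
r[5] = 32  (first piece 1, then r[4]=28)
r[6] = 36  (first piece 1, then r[5]=32)
r[7] = 40  (first piece 1, then r[6]=36)
r[8] = 56  (first piece 4, then r[4]=28)
r[9] = 60  (first piece 1, then r[8]=56)
r[10] = 64  (first piece 1, then r[9]=60)
Maximum revenue is €64.
Now minimize piece count subject to staying optimal: for each k, pieces[k] = 1 + min over i with p[i]+r[k−i]=r[k] of pieces[k−i].
pieces[7] = 4
pieces[8] = 2
pieces[9] = 3
pieces[10] = 4

4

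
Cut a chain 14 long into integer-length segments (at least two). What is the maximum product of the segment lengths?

Let g[k] be the best product for length k (with at least one cut). For each first piece i, the rest contributes max(k−i, g[k−i]).
Small cases: g[2]=1, g[3]=2, g[4]=4, g[5]=6, g[6]=9, g[7]=12.
g[8] = max(1*12, 2*9, 3*6, …, 6*2, 7*1) = 18
g[9] = max(1*18, 2*12, 3*9, …, 7*2, 8*1) = 27
g[10] = max(1*27, 2*18, 3*12, …, 8*2, 9*1) = 36
g[11] = max(1*36, 2*27, 3*18, …, 9*2, 10*1) = 54
g[12] = max(1*54, 2*36, 3*27, …, 10*2, 11*1) = 81
g[13] = max(1*81, 2*54, 3*36, …, 11*2, 12*1) = 108
g[14] = max(1*108, 2*81, 3*54, …, 12*2, 13*1) = 162
One optimal split: 3 + 3 + 3 + 3 + 2; product 3*3*3*3*2 = 162.

162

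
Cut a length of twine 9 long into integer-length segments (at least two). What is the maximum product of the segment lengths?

Fill f[k] for k=2..9: at each k try every first piece i and multiply by the better of (k−i) uncut or f[k−i].
f[2] = 1·max(1,0) = 1·1 = 1
f[3] = max(1·2, 2·1) = 2
f[4] = max(1·3, 2·2, 3·1) = 4
f[5] = max(1·4, 2·3, 3·2, 4·1) = 6
f[6] = max(1·6, 2·4, 3·3, 4·2, 5·1) = 9
f[7] = max(1·9, 2·6, 3·4, 4·3, 5·2, 6·1) = 12
f[8] = max(1·12, 2·9, 3·6, …, 6·2, 7·1) = 18
f[9] = max(1·18, 2·12, 3·9, …, 7·2, 8·1) = 27
One optimal split: 3 + 3 + 3; product 3·3·3 = 27.

27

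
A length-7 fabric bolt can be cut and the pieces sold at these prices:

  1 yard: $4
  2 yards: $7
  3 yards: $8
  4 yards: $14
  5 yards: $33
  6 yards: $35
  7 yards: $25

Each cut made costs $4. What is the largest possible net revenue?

36

Let r[k] be the best obtainable value from length k. For each k, try every first piece i and keep the best of price[i] + r[k−i] minus the 4 cut fee when i<k.
r[1] = 4
r[2] = 7
r[3] = 8
r[4] = 14
r[5] = 33
r[6] = 35
r[7] = 36  (first piece 2, then r[5]=33)
One optimal plan: pieces 5 + 2 (1 cut) → $40 − $4 = $36.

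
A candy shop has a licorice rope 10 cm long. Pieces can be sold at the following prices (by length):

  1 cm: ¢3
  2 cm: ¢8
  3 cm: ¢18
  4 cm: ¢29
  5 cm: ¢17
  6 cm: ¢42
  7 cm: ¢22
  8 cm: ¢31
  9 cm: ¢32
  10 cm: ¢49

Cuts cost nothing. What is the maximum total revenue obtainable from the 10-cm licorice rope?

Build r[k] bottom-up: r[k] = max over allowed piece i of (p[i] + r[k−i]).
r[1] = 3
r[2] = max(3+3, 8+0) = 8
r[3] = max(3+8, 8+3, 18+0) = 18
r[4] = max(3+18, 8+8, 18+3, 29+0) = 29
r[5] = max(3+29, 8+18, 18+8, 29+3, 17+0) = 32
r[6] = max(3+32, 8+29, 18+18, 29+8, 17+3, 42+0) = 42
r[7] = max(3+42, 8+32, 18+29, …, 42+3, 22+0) = 47
r[8] = max(3+47, 8+42, 18+32, …, 22+3, 31+0) = 58
r[9] = max(3+58, 8+47, 18+42, …, 31+3, 32+0) = 61
r[10] = max(3+61, 8+58, 18+47, …, 32+3, 49+0) = 71
One optimal cutting: 6 + 4 → ¢42 + ¢29 = ¢71.

71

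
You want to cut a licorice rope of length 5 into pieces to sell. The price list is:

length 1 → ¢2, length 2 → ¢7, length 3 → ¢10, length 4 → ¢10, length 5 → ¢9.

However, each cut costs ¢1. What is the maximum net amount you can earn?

Let v[k] be the best obtainable value from length k. For each k, try every first piece i and keep the best of price[i] + v[k−i] minus the 1 cut fee when i<k.
v[1] = 2
v[2] = 7
v[3] = 10
v[4] = 13  (first piece 2, then v[2]=7)
v[5] = 16  (first piece 2, then v[3]=10)
One optimal plan: pieces 3 + 2 (1 cut) → ¢17 − ¢1 = ¢16.

16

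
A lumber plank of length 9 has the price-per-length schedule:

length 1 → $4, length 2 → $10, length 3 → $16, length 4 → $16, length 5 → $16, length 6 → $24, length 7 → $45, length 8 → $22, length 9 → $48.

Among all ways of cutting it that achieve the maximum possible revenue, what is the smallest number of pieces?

Let r[k] be the best obtainable value from length k. For each k, try every first piece i and keep the best of price[i] + r[k−i].
r[1] = 4
r[2] = max(4+4, 10+0) = 10
r[3] = max(4+10, 10+4, 16+0) = 16
r[4] = max(4+16, 10+10, 16+4, 16+0) = 20
r[5] = max(4+20, 10+16, 16+10, 16+4, 16+0) = 26
r[6] = max(4+26, 10+20, 16+16, 16+10, 16+4, 24+0) = 32
r[7] = max(4+32, 10+26, 16+20, …, 24+4, 45+0) = 45
r[8] = max(4+45, 10+32, 16+26, …, 45+4, 22+0) = 49
r[9] = max(4+49, 10+45, 16+32, …, 22+4, 48+0) = 55
Maximum revenue is $55.
Now minimize piece count subject to staying optimal: for each k, pieces[k] = 1 + min over i with p[i]+r[k−i]=r[k] of pieces[k−i].
pieces[6] = 2
pieces[7] = 1
pieces[8] = 2
pieces[9] = 2

2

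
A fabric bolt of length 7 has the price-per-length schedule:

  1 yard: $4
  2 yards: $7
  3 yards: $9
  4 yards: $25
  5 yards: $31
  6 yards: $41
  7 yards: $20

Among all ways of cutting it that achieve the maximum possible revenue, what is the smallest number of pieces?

2

Build r[k] bottom-up: r[k] = max over allowed piece i of (p[i] + r[k−i]).
r[1] = 4
r[2] = 8  (first piece 1, then r[1]=4)
r[3] = 12  (first piece 1, then r[2]=8)
r[4] = 25
r[5] = 31
r[6] = 41
r[7] = 45  (first piece 1, then r[6]=41)
Maximum revenue is $45.
Now minimize piece count subject to staying optimal: for each k, pieces[k] = 1 + min over i with p[i]+r[k−i]=r[k] of pieces[k−i].
pieces[4] = 1
pieces[5] = 1
pieces[6] = 1
pieces[7] = 2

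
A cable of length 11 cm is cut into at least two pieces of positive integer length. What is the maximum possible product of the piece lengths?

Let g[k] be the best product for length k (with at least one cut). For each first piece i, the rest contributes max(k−i, g[k−i]).
g[2] = 1*max(1,0) = 1*1 = 1
g[3] = 1*max(2,1) = 1*2 = 2
g[4] = 2*max(2,1) = 2*2 = 4
g[5] = 2*max(3,2) = 2*3 = 6
g[6] = 3*max(3,2) = 3*3 = 9
g[7] = 2*max(5,6) = 2*6 = 12
g[8] = 2*max(6,9) = 2*9 = 18
g[9] = 3*max(6,9) = 3*9 = 27
g[10] = 2*max(8,18) = 2*18 = 36
g[11] = 2*max(9,27) = 2*27 = 54
One optimal split: 3 + 3 + 3 + 2; product 3*3*3*2 = 54.

54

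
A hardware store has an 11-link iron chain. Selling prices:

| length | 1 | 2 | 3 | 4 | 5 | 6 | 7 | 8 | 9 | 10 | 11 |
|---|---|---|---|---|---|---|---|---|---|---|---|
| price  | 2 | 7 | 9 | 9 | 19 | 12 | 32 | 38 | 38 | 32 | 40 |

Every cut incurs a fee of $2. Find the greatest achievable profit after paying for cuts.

Let v[k] be the best obtainable value from length k. For each k, try every first piece i and keep the best of price[i] + v[k−i] minus the 2 cut fee when i<k.
v[1] = 2
v[2] = 7
v[3] = 9
v[4] = 12  (first piece 2, then v[2]=7)
v[5] = 19
v[6] = 19  (first piece 1, then v[5]=19)
v[7] = 32
v[8] = 38
v[9] = 38  (first piece 1, then v[8]=38)
v[10] = 43  (first piece 2, then v[8]=38)
v[11] = 45  (first piece 3, then v[8]=38)
One optimal plan: pieces 8 + 3 (1 cut) → $47 − $2 = $45.

45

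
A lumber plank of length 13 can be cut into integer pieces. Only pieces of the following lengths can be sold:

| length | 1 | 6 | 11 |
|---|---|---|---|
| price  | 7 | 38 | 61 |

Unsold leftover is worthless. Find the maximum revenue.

91

Consider every possible first cut. best[k] is the best of p[i]+best[k−i] over all sellable i≤k.
best[1] = 7
best[2] = 14  (first piece 1, then best[1]=7)
best[3] = 21  (first piece 1, then best[2]=14)
best[4] = 28  (first piece 1, then best[3]=21)
best[5] = 35  (first piece 1, then best[4]=28)
best[6] = max(7+35, 38+0) = 42
best[7] = max(7+42, 38+7) = 49
best[8] = max(7+49, 38+14) = 56
best[9] = max(7+56, 38+21) = 63
best[10] = max(7+63, 38+28) = 70
best[11] = max(7+70, 38+35, 61+0) = 77
best[12] = max(7+77, 38+42, 61+7) = 84
best[13] = max(7+84, 38+49, 61+14) = 91
One optimal cutting: 1 + 1 + 1 + 1 + 1 + 1 + 1 + 1 + 1 + 1 + 1 + 1 + 1 → $91.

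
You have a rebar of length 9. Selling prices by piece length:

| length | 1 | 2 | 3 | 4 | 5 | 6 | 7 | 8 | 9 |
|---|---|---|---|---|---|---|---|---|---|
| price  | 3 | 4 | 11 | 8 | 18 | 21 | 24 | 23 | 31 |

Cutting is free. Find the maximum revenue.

Let v[k] be the best obtainable value from length k. For each k, try every first piece i and keep the best of price[i] + v[k−i].
v[1] = 3
v[2] = max(3+3, 4+0) = 6
v[3] = max(3+6, 4+3, 11+0) = 11
v[4] = max(3+11, 4+6, 11+3, 8+0) = 14
v[5] = max(3+14, 4+11, 11+6, 8+3, 18+0) = 18
v[6] = max(3+18, 4+14, 11+11, 8+6, 18+3, 21+0) = 22
v[7] = max(3+22, 4+18, 11+14, …, 21+3, 24+0) = 25
v[8] = max(3+25, 4+22, 11+18, …, 24+3, 23+0) = 29
v[9] = max(3+29, 4+25, 11+22, …, 23+3, 31+0) = 33
One optimal cutting: 3 + 3 + 3 → ₹11 + ₹11 + ₹11 = ₹33.

33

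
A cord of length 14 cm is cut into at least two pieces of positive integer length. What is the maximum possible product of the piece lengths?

Define g[k] = max over 1≤i<k of i · max(k−i, g[k−i]); the inner max lets the remainder stay uncut if that's better.
g[2] = 1*max(1,0) = 1*1 = 1
g[3] = 1*max(2,1) = 1*2 = 2
g[4] = 2*max(2,1) = 2*2 = 4
g[5] = 2*max(3,2) = 2*3 = 6
g[6] = 3*max(3,2) = 3*3 = 9
g[7] = 2*max(5,6) = 2*6 = 12
g[8] = 2*max(6,9) = 2*9 = 18
g[9] = 3*max(6,9) = 3*9 = 27
g[10] = 2*max(8,18) = 2*18 = 36
g[11] = 2*max(9,27) = 2*27 = 54
g[12] = 3*max(9,27) = 3*27 = 81
g[13] = 2*max(11,54) = 2*54 = 108
g[14] = 2*max(12,81) = 2*81 = 162
One optimal split: 3 + 3 + 3 + 3 + 2; product 3*3*3*3*2 = 162.

162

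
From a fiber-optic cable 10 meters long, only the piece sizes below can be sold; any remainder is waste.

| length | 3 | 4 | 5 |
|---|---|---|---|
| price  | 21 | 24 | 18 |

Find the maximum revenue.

66

Build r[k] bottom-up: r[k] = max over allowed piece i of (p[i] + r[k−i]).
r[1] = 0
r[2] = 0
r[3] = 21
r[4] = max(21+0, 24+0) = 24
r[5] = max(21+0, 24+0, 18+0) = 24
r[6] = max(21+21, 24+0, 18+0) = 42
r[7] = max(21+24, 24+21, 18+0) = 45
r[8] = max(21+24, 24+24, 18+21) = 48
r[9] = max(21+42, 24+24, 18+24) = 63
r[10] = max(21+45, 24+42, 18+24) = 66
One optimal cutting: 4 + 3 + 3 → $66.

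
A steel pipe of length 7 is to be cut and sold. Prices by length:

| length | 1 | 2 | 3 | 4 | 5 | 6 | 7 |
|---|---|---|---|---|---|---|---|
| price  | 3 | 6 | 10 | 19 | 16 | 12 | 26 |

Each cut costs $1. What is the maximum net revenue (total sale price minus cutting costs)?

Let net[k] be the best obtainable value from length k. For each k, try every first piece i and keep the best of price[i] + net[k−i] minus the 1 cut fee when i<k.
net[1] = 3
net[2] = 6
net[3] = 10
net[4] = 19
net[5] = 21  (first piece 1, then net[4]=19)
net[6] = 24  (first piece 2, then net[4]=19)
net[7] = 28  (first piece 3, then net[4]=19)
One optimal plan: pieces 4 + 3 (1 cut) → $29 − $1 = $28.

28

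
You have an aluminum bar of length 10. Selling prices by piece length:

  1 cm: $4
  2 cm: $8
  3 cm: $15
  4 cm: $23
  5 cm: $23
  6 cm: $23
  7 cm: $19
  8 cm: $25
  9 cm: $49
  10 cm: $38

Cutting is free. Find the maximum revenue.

Build best[k] bottom-up: best[k] = max over allowed piece i of (p[i] + best[k−i]).
best[1] = 4
best[2] = max(4+4, 8+0) = 8
best[3] = max(4+8, 8+4, 15+0) = 15
best[4] = max(4+15, 8+8, 15+4, 23+0) = 23
best[5] = max(4+23, 8+15, 15+8, 23+4, 23+0) = 27
best[6] = max(4+27, 8+23, 15+15, 23+8, 23+4, 23+0) = 31
best[7] = max(4+31, 8+27, 15+23, …, 23+4, 19+0) = 38
best[8] = max(4+38, 8+31, 15+27, …, 19+4, 25+0) = 46
best[9] = max(4+46, 8+38, 15+31, …, 25+4, 49+0) = 50
best[10] = max(4+50, 8+46, 15+38, …, 49+4, 38+0) = 54
One optimal cutting: 4 + 4 + 1 + 1 → $23 + $23 + $4 + $4 = $54.

54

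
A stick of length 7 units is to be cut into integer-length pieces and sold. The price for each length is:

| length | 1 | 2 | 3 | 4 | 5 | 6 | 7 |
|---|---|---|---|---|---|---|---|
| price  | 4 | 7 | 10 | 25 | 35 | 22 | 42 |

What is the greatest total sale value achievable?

43

Consider every possible first cut. r[k] is the best of p[i]+r[k−i] over all sellable i≤k.
r[1] = 4
r[2] = 8  (first piece 1, then r[1]=4)
r[3] = 12  (first piece 1, then r[2]=8)
r[4] = 25
r[5] = 35
r[6] = 39  (first piece 1, then r[5]=35)
r[7] = 43  (first piece 1, then r[6]=39)
One optimal cutting: 5 + 1 + 1 → €35 + €4 + €4 = €43.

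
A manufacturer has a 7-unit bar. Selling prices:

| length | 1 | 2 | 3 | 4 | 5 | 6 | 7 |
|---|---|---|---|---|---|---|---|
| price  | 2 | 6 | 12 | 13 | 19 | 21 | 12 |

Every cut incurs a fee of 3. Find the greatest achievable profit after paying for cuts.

Let net[k] be the best obtainable value from length k. For each k, try every first piece i and keep the best of price[i] + net[k−i] minus the 3 cut fee when i<k.
net[1] = 2
net[2] = max(2+2-3, 6+0) = 6
net[3] = max(2+6-3, 6+2-3, 12+0) = 12
net[4] = max(2+12-3, 6+6-3, 12+2-3, 13+0) = 13
net[5] = max(2+13-3, 6+12-3, 12+6-3, 13+2-3, 19+0) = 19
net[6] = max(2+19-3, 6+13-3, 12+12-3, 13+6-3, 19+2-3, 21+0) = 21
net[7] = max(2+21-3, 6+19-3, 12+13-3, …, 21+2-3, 12+0) = 22
One optimal plan: pieces 5 + 2 (1 cut) → 25 − 3 = 22.

22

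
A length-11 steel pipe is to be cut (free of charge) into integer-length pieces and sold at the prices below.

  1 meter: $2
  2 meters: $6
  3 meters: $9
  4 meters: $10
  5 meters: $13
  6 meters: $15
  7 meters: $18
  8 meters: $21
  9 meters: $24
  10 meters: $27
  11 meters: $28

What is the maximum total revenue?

33

Build v[k] bottom-up: v[k] = max over allowed piece i of (p[i] + v[k−i]).
v[1] = 2
v[2] = max(2+2, 6+0) = 6
v[3] = max(2+6, 6+2, 9+0) = 9
v[4] = max(2+9, 6+6, 9+2, 10+0) = 12
v[5] = max(2+12, 6+9, 9+6, 10+2, 13+0) = 15
v[6] = max(2+15, 6+12, 9+9, 10+6, 13+2, 15+0) = 18
v[7] = max(2+18, 6+15, 9+12, …, 15+2, 18+0) = 21
v[8] = max(2+21, 6+18, 9+15, …, 18+2, 21+0) = 24
v[9] = max(2+24, 6+21, 9+18, …, 21+2, 24+0) = 27
v[10] = max(2+27, 6+24, 9+21, …, 24+2, 27+0) = 30
v[11] = max(2+30, 6+27, 9+24, …, 27+2, 28+0) = 33
One optimal cutting: 3 + 2 + 2 + 2 + 2 → $9 + $6 + $6 + $6 + $6 = $33.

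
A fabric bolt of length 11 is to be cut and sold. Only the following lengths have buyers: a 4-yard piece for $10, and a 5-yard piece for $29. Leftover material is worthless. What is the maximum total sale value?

58

Consider every possible first cut. r[k] is the best of p[i]+r[k−i] over all sellable i≤k.
r[1] = 0
r[2] = 0
r[3] = 0
r[4] = 10
r[5] = max(10+0, 29+0) = 29
r[6] = max(10+0, 29+0) = 29
r[7] = max(10+0, 29+0) = 29
r[8] = max(10+10, 29+0) = 29
r[9] = max(10+29, 29+10) = 39
r[10] = max(10+29, 29+29) = 58
r[11] = max(10+29, 29+29) = 58
One optimal cutting: pieces 5 + 5 with 1 yard of scrap → $58.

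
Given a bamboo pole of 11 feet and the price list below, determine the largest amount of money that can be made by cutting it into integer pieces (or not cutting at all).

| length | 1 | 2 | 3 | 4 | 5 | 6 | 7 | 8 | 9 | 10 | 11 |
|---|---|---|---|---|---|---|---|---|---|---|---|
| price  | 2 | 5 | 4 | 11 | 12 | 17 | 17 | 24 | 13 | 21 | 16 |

31

Consider every possible first cut. best[k] is the best of p[i]+best[k−i] over all sellable i≤k.
best[1] = 2
best[2] = max(2+2, 5+0) = 5
best[3] = max(2+5, 5+2, 4+0) = 7
best[4] = max(2+7, 5+5, 4+2, 11+0) = 11
best[5] = max(2+11, 5+7, 4+5, 11+2, 12+0) = 13
best[6] = max(2+13, 5+11, 4+7, 11+5, 12+2, 17+0) = 17
best[7] = max(2+17, 5+13, 4+11, …, 17+2, 17+0) = 19
best[8] = max(2+19, 5+17, 4+13, …, 17+2, 24+0) = 24
best[9] = max(2+24, 5+19, 4+17, …, 24+2, 13+0) = 26
best[10] = max(2+26, 5+24, 4+19, …, 13+2, 21+0) = 29
best[11] = max(2+29, 5+26, 4+24, …, 21+2, 16+0) = 31
One optimal cutting: 8 + 2 + 1 → $24 + $5 + $2 = $31.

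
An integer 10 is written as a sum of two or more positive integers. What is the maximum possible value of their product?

Let m[k] be the best product for length k (with at least one cut). For each first piece i, the rest contributes max(k−i, m[k−i]).
Small cases: m[2]=1.
m[3] = 1*max(2,1) = 1*2 = 2
m[4] = 2*max(2,1) = 2*2 = 4
m[5] = 2*max(3,2) = 2*3 = 6
m[6] = 3*max(3,2) = 3*3 = 9
m[7] = 2*max(5,6) = 2*6 = 12
m[8] = 2*max(6,9) = 2*9 = 18
m[9] = 3*max(6,9) = 3*9 = 27
m[10] = 2*max(8,18) = 2*18 = 36
One optimal split: 3 + 3 + 2 + 2; product 3*3*2*2 = 36.

36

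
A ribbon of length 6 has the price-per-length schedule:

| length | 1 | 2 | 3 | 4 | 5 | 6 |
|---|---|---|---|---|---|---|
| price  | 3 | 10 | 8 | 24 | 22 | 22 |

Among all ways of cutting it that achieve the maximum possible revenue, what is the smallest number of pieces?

2

Let r[k] be the best obtainable value from length k. For each k, try every first piece i and keep the best of price[i] + r[k−i].
r[1] = 3
r[2] = max(3+3, 10+0) = 10
r[3] = max(3+10, 10+3, 8+0) = 13
r[4] = max(3+13, 10+10, 8+3, 24+0) = 24
r[5] = max(3+24, 10+13, 8+10, 24+3, 22+0) = 27
r[6] = max(3+27, 10+24, 8+13, 24+10, 22+3, 22+0) = 34
Maximum revenue is ¢34.
Now minimize piece count subject to staying optimal: for each k, pieces[k] = 1 + min over i with p[i]+r[k−i]=r[k] of pieces[k−i].
pieces[3] = 2
pieces[4] = 1
pieces[5] = 2
pieces[6] = 2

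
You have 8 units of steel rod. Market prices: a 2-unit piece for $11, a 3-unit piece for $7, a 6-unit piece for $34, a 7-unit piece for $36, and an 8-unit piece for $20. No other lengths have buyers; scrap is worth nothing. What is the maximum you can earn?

45

Build f[k] bottom-up: f[k] = max over allowed piece i of (p[i] + f[k−i]).
f[1] = 0
f[2] = 11
f[3] = max(11+0, 7+0) = 11
f[4] = max(11+11, 7+0) = 22
f[5] = max(11+11, 7+11) = 22
f[6] = max(11+22, 7+11, 34+0) = 34
f[7] = max(11+22, 7+22, 34+0, 36+0) = 36
f[8] = max(11+34, 7+22, 34+11, 36+0, 20+0) = 45
One optimal cutting: 6 + 2 → $45.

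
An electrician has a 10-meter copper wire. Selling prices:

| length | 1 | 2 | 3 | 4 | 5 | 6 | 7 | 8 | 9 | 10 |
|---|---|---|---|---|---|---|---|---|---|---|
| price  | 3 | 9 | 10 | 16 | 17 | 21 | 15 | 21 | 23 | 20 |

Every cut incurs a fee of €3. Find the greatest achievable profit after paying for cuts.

Build r[k] bottom-up: r[k] = max over allowed piece i of (p[i] + r[k−i]) − 3 per cut.
r[1] = 3
r[2] = 9
r[3] = 10
r[4] = 16
r[5] = 17
r[6] = 22  (first piece 2, then r[4]=16)
r[7] = 23  (first piece 2, then r[5]=17)
r[8] = 29  (first piece 4, then r[4]=16)
r[9] = 30  (first piece 4, then r[5]=17)
r[10] = 35  (first piece 2, then r[8]=29)
One optimal plan: pieces 4 + 4 + 2 (2 cuts) → €41 − €6 = €35.

35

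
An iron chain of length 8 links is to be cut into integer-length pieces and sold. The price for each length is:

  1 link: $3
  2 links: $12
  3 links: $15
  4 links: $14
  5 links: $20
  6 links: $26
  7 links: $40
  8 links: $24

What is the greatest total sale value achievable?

Build v[k] bottom-up: v[k] = max over allowed piece i of (p[i] + v[k−i]).
v[1] = 3
v[2] = 12
v[3] = 15  (first piece 1, then v[2]=12)
v[4] = 24  (first piece 2, then v[2]=12)
v[5] = 27  (first piece 1, then v[4]=24)
v[6] = 36  (first piece 2, then v[4]=24)
v[7] = 40
v[8] = 48  (first piece 2, then v[6]=36)
One optimal cutting: 2 + 2 + 2 + 2 → $12 + $12 + $12 + $12 = $48.

48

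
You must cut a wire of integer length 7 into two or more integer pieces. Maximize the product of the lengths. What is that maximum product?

12

Fill g[k] for k=2..7: at each k try every first piece i and multiply by the better of (k−i) uncut or g[k−i].
g[2] = 1×max(1,0) = 1×1 = 1
g[3] = 1×max(2,1) = 1×2 = 2
g[4] = 2×max(2,1) = 2×2 = 4
g[5] = 2×max(3,2) = 2×3 = 6
g[6] = 3×max(3,2) = 3×3 = 9
g[7] = 2×max(5,6) = 2×6 = 12
One optimal split: 3 + 2 + 2; product 3×2×2 = 12.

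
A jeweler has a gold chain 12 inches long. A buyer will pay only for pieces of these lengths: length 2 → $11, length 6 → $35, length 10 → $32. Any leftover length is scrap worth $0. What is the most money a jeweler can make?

Let r[k] be the best obtainable value from length k. For each k, try every first piece i and keep the best of price[i] + r[k−i].
r[1] = 0
r[2] = 11
r[3] = 11
r[4] = 22  (first piece 2, then r[2]=11)
r[5] = 22
r[6] = 35
r[7] = 35
r[8] = 46  (first piece 2, then r[6]=35)
r[9] = 46
r[10] = 57  (first piece 2, then r[8]=46)
r[11] = 57
r[12] = 70  (first piece 6, then r[6]=35)
One optimal cutting: 6 + 6 → $70.

70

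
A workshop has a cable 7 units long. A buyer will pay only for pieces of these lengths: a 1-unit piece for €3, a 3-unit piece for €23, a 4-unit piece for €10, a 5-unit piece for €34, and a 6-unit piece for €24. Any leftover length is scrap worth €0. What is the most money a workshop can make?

Consider every possible first cut. f[k] is the best of p[i]+f[k−i] over all sellable i≤k.
f[1] = 3
f[2] = 6  (first piece 1, then f[1]=3)
f[3] = max(3+6, 23+0) = 23
f[4] = max(3+23, 23+3, 10+0) = 26
f[5] = max(3+26, 23+6, 10+3, 34+0) = 34
f[6] = max(3+34, 23+23, 10+6, 34+3, 24+0) = 46
f[7] = max(3+46, 23+26, 10+23, 34+6, 24+3) = 49
One optimal cutting: 3 + 3 + 1 → €49.

49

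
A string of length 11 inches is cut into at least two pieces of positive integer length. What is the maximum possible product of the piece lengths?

Let f[k] be the best product for length k (with at least one cut). For each first piece i, the rest contributes max(k−i, f[k−i]).
f[2] = 1*max(1,0) = 1*1 = 1
f[3] = 1*max(2,1) = 1*2 = 2
f[4] = 2*max(2,1) = 2*2 = 4
f[5] = 2*max(3,2) = 2*3 = 6
f[6] = 3*max(3,2) = 3*3 = 9
f[7] = 2*max(5,6) = 2*6 = 12
f[8] = 2*max(6,9) = 2*9 = 18
f[9] = 3*max(6,9) = 3*9 = 27
f[10] = 2*max(8,18) = 2*18 = 36
f[11] = 2*max(9,27) = 2*27 = 54
One optimal split: 3 + 3 + 3 + 2; product 3*3*3*2 = 54.

54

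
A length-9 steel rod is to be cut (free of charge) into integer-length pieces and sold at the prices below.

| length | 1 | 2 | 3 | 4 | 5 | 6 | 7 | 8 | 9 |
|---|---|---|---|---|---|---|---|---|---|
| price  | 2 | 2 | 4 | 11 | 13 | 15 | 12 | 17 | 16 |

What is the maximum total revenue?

Let v[k] be the best obtainable value from length k. For each k, try every first piece i and keep the best of price[i] + v[k−i].
v[1] = 2
v[2] = 4  (first piece 1, then v[1]=2)
v[3] = 6  (first piece 1, then v[2]=4)
v[4] = 11
v[5] = 13  (first piece 1, then v[4]=11)
v[6] = 15  (first piece 1, then v[5]=13)
v[7] = 17  (first piece 1, then v[6]=15)
v[8] = 22  (first piece 4, then v[4]=11)
v[9] = 24  (first piece 1, then v[8]=22)
One optimal cutting: 4 + 4 + 1 → $11 + $11 + $2 = $24.

24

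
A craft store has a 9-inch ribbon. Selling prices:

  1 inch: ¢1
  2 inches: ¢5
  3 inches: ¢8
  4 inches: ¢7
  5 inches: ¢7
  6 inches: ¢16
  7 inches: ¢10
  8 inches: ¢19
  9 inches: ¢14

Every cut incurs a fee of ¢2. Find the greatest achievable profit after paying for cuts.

22

Let r[k] be the best obtainable value from length k. For each k, try every first piece i and keep the best of price[i] + r[k−i] minus the 2 cut fee when i<k.
r[1] = 1
r[2] = max(1+1-2, 5+0) = 5
r[3] = max(1+5-2, 5+1-2, 8+0) = 8
r[4] = max(1+8-2, 5+5-2, 8+1-2, 7+0) = 8
r[5] = max(1+8-2, 5+8-2, 8+5-2, 7+1-2, 7+0) = 11
r[6] = max(1+11-2, 5+8-2, 8+8-2, 7+5-2, 7+1-2, 16+0) = 16
r[7] = max(1+16-2, 5+11-2, 8+8-2, …, 16+1-2, 10+0) = 15
r[8] = max(1+15-2, 5+16-2, 8+11-2, …, 10+1-2, 19+0) = 19
r[9] = max(1+19-2, 5+15-2, 8+16-2, …, 19+1-2, 14+0) = 22
One optimal plan: pieces 6 + 3 (1 cut) → ¢24 − ¢2 = ¢22.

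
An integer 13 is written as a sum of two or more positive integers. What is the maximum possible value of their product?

Define f[k] = max over 1≤i<k of i · max(k−i, f[k−i]); the inner max lets the remainder stay uncut if that's better.
f[2] = 1*max(1,0) = 1*1 = 1
f[3] = 1*max(2,1) = 1*2 = 2
f[4] = 2*max(2,1) = 2*2 = 4
f[5] = 2*max(3,2) = 2*3 = 6
f[6] = 3*max(3,2) = 3*3 = 9
f[7] = 2*max(5,6) = 2*6 = 12
f[8] = 2*max(6,9) = 2*9 = 18
f[9] = 3*max(6,9) = 3*9 = 27
f[10] = 2*max(8,18) = 2*18 = 36
f[11] = 2*max(9,27) = 2*27 = 54
f[12] = 3*max(9,27) = 3*27 = 81
f[13] = 2*max(11,54) = 2*54 = 108
One optimal split: 3 + 3 + 3 + 2 + 2; product 3*3*3*2*2 = 108.

108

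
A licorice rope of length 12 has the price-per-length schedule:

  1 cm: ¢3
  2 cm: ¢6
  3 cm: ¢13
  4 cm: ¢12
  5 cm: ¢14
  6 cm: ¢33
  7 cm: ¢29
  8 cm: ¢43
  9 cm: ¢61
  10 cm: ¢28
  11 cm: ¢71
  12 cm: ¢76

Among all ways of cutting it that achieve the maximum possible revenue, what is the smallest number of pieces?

1

Let r[k] be the best obtainable value from length k. For each k, try every first piece i and keep the best of price[i] + r[k−i].
r[1] = 3
r[2] = 6  (first piece 1, then r[1]=3)
r[3] = 13
r[4] = 16  (first piece 1, then r[3]=13)
r[5] = 19  (first piece 1, then r[4]=16)
r[6] = 33
r[7] = 36  (first piece 1, then r[6]=33)
r[8] = 43
r[9] = 61
r[10] = 64  (first piece 1, then r[9]=61)
r[11] = 71
r[12] = 76
Maximum revenue is ¢76.
Now minimize piece count subject to staying optimal: for each k, pieces[k] = 1 + min over i with p[i]+r[k−i]=r[k] of pieces[k−i].
pieces[9] = 1
pieces[10] = 2
pieces[11] = 1
pieces[12] = 1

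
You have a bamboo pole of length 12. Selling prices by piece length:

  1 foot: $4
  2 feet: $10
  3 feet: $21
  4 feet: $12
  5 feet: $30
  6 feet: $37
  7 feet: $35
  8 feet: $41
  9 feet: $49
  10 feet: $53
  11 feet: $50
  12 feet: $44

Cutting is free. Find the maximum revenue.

Let best[k] be the best obtainable value from length k. For each k, try every first piece i and keep the best of price[i] + best[k−i].
best[1] = 4
best[2] = max(4+4, 10+0) = 10
best[3] = max(4+10, 10+4, 21+0) = 21
best[4] = max(4+21, 10+10, 21+4, 12+0) = 25
best[5] = max(4+25, 10+21, 21+10, 12+4, 30+0) = 31
best[6] = max(4+31, 10+25, 21+21, 12+10, 30+4, 37+0) = 42
best[7] = max(4+42, 10+31, 21+25, …, 37+4, 35+0) = 46
best[8] = max(4+46, 10+42, 21+31, …, 35+4, 41+0) = 52
best[9] = max(4+52, 10+46, 21+42, …, 41+4, 49+0) = 63
best[10] = max(4+63, 10+52, 21+46, …, 49+4, 53+0) = 67
best[11] = max(4+67, 10+63, 21+52, …, 53+4, 50+0) = 73
best[12] = max(4+73, 10+67, 21+63, …, 50+4, 44+0) = 84
One optimal cutting: 3 + 3 + 3 + 3 → $21 + $21 + $21 + $21 = $84.

84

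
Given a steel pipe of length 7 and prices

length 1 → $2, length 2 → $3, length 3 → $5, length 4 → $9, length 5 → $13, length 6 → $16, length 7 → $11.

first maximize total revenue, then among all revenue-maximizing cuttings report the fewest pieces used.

Build r[k] bottom-up: r[k] = max over allowed piece i of (p[i] + r[k−i]).
r[1] = 2
r[2] = 4  (first piece 1, then r[1]=2)
r[3] = 6  (first piece 1, then r[2]=4)
r[4] = 9
r[5] = 13
r[6] = 16
r[7] = 18  (first piece 1, then r[6]=16)
Maximum revenue is $18.
Now minimize piece count subject to staying optimal: for each k, pieces[k] = 1 + min over i with p[i]+r[k−i]=r[k] of pieces[k−i].
pieces[4] = 1
pieces[5] = 1
pieces[6] = 1
pieces[7] = 2

2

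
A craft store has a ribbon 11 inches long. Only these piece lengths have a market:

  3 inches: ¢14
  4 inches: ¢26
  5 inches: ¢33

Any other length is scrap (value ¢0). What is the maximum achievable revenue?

Let f[k] be the best obtainable value from length k. For each k, try every first piece i and keep the best of price[i] + f[k−i].
f[1] = 0
f[2] = 0
f[3] = 14
f[4] = max(14+0, 26+0) = 26
f[5] = max(14+0, 26+0, 33+0) = 33
f[6] = max(14+14, 26+0, 33+0) = 33
f[7] = max(14+26, 26+14, 33+0) = 40
f[8] = max(14+33, 26+26, 33+14) = 52
f[9] = max(14+33, 26+33, 33+26) = 59
f[10] = max(14+40, 26+33, 33+33) = 66
f[11] = max(14+52, 26+40, 33+33) = 66
One optimal cutting: pieces 5 + 5 with 1 inch of scrap → ¢66.

66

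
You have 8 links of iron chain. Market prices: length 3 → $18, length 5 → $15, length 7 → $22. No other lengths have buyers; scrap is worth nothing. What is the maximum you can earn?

36

Consider every possible first cut. best[k] is the best of p[i]+best[k−i] over all sellable i≤k.
best[1] = 0
best[2] = 0
best[3] = 18
best[4] = 18
best[5] = max(18+0, 15+0) = 18
best[6] = max(18+18, 15+0) = 36
best[7] = max(18+18, 15+0, 22+0) = 36
best[8] = max(18+18, 15+18, 22+0) = 36
One optimal cutting: pieces 3 + 3 with 2 links of scrap → $36.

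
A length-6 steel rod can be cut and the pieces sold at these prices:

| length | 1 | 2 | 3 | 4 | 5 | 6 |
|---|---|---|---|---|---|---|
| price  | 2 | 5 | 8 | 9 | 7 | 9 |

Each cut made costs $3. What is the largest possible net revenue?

13

Let net[k] be the best obtainable value from length k. For each k, try every first piece i and keep the best of price[i] + net[k−i] minus the 3 cut fee when i<k.
net[1] = 2
net[2] = max(2+2-3, 5+0) = 5
net[3] = max(2+5-3, 5+2-3, 8+0) = 8
net[4] = max(2+8-3, 5+5-3, 8+2-3, 9+0) = 9
net[5] = max(2+9-3, 5+8-3, 8+5-3, 9+2-3, 7+0) = 10
net[6] = max(2+10-3, 5+9-3, 8+8-3, 9+5-3, 7+2-3, 9+0) = 13
One optimal plan: pieces 3 + 3 (1 cut) → $16 − $3 = $13.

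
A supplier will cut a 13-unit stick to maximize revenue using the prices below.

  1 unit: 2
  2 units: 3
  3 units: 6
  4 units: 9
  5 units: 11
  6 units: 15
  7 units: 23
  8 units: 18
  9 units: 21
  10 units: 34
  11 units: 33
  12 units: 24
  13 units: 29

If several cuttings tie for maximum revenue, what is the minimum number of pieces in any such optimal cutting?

2

Let r[k] be the best obtainable value from length k. For each k, try every first piece i and keep the best of price[i] + r[k−i].
r[1] = 2
r[2] = 4  (first piece 1, then r[1]=2)
r[3] = 6  (first piece 1, then r[2]=4)
r[4] = 9
r[5] = 11  (first piece 1, then r[4]=9)
r[6] = 15
r[7] = 23
r[8] = 25  (first piece 1, then r[7]=23)
r[9] = 27  (first piece 1, then r[8]=25)
r[10] = 34
r[11] = 36  (first piece 1, then r[10]=34)
r[12] = 38  (first piece 1, then r[11]=36)
r[13] = 40  (first piece 1, then r[12]=38)
Maximum revenue is 40.
Now minimize piece count subject to staying optimal: for each k, pieces[k] = 1 + min over i with p[i]+r[k−i]=r[k] of pieces[k−i].
pieces[10] = 1
pieces[11] = 2
pieces[12] = 3
pieces[13] = 2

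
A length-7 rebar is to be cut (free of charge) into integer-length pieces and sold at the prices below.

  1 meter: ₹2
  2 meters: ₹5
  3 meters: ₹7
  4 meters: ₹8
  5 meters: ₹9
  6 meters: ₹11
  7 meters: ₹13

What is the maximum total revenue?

Consider every possible first cut. r[k] is the best of p[i]+r[k−i] over all sellable i≤k.
r[1] = 2
r[2] = max(2+2, 5+0) = 5
r[3] = max(2+5, 5+2, 7+0) = 7
r[4] = max(2+7, 5+5, 7+2, 8+0) = 10
r[5] = max(2+10, 5+7, 7+5, 8+2, 9+0) = 12
r[6] = max(2+12, 5+10, 7+7, 8+5, 9+2, 11+0) = 15
r[7] = max(2+15, 5+12, 7+10, …, 11+2, 13+0) = 17
One optimal cutting: 2 + 2 + 2 + 1 → ₹5 + ₹5 + ₹5 + ₹2 = ₹17.

17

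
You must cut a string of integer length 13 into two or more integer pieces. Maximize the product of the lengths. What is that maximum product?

Let m[k] be the best product for length k (with at least one cut). For each first piece i, the rest contributes max(k−i, m[k−i]).
m[2] = 1×max(1,0) = 1×1 = 1
m[3] = max(1×2, 2×1) = 2
m[4] = max(1×3, 2×2, 3×1) = 4
m[5] = max(1×4, 2×3, 3×2, 4×1) = 6
m[6] = max(1×6, 2×4, 3×3, 4×2, 5×1) = 9
m[7] = max(1×9, 2×6, 3×4, 4×3, 5×2, 6×1) = 12
m[8] = max(1×12, 2×9, 3×6, …, 6×2, 7×1) = 18
m[9] = max(1×18, 2×12, 3×9, …, 7×2, 8×1) = 27
m[10] = max(1×27, 2×18, 3×12, …, 8×2, 9×1) = 36
m[11] = max(1×36, 2×27, 3×18, …, 9×2, 10×1) = 54
m[12] = max(1×54, 2×36, 3×27, …, 10×2, 11×1) = 81
m[13] = max(1×81, 2×54, 3×36, …, 11×2, 12×1) = 108
One optimal split: 3 + 3 + 3 + 2 + 2; product 3×3×3×2×2 = 108.

108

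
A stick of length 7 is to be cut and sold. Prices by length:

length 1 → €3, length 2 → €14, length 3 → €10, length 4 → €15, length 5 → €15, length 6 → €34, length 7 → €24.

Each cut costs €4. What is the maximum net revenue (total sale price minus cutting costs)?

Build net[k] bottom-up: net[k] = max over allowed piece i of (p[i] + net[k−i]) − 4 per cut.
net[1] = 3
net[2] = 14
net[3] = 13  (first piece 1, then net[2]=14)
net[4] = 24  (first piece 2, then net[2]=14)
net[5] = 23  (first piece 1, then net[4]=24)
net[6] = 34  (first piece 2, then net[4]=24)
net[7] = 33  (first piece 1, then net[6]=34)
One optimal plan: pieces 2 + 2 + 2 + 1 (3 cuts) → €45 − €12 = €33.

33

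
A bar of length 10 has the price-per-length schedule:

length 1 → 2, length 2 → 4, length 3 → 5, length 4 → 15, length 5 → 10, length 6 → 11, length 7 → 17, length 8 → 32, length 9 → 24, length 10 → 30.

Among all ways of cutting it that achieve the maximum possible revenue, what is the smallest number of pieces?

Consider every possible first cut. r[k] is the best of p[i]+r[k−i] over all sellable i≤k.
r[1] = 2
r[2] = max(2+2, 4+0) = 4
r[3] = max(2+4, 4+2, 5+0) = 6
r[4] = max(2+6, 4+4, 5+2, 15+0) = 15
r[5] = max(2+15, 4+6, 5+4, 15+2, 10+0) = 17
r[6] = max(2+17, 4+15, 5+6, 15+4, 10+2, 11+0) = 19
r[7] = max(2+19, 4+17, 5+15, …, 11+2, 17+0) = 21
r[8] = max(2+21, 4+19, 5+17, …, 17+2, 32+0) = 32
r[9] = max(2+32, 4+21, 5+19, …, 32+2, 24+0) = 34
r[10] = max(2+34, 4+32, 5+21, …, 24+2, 30+0) = 36
Maximum revenue is 36.
Now minimize piece count subject to staying optimal: for each k, pieces[k] = 1 + min over i with p[i]+r[k−i]=r[k] of pieces[k−i].
pieces[7] = 3
pieces[8] = 1
pieces[9] = 2
pieces[10] = 2

2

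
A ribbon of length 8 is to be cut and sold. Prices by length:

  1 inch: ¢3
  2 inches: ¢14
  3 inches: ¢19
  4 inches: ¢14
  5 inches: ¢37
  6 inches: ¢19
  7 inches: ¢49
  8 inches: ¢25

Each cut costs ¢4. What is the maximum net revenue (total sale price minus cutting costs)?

52

Let r[k] be the best obtainable value from length k. For each k, try every first piece i and keep the best of price[i] + r[k−i] minus the 4 cut fee when i<k.
r[1] = 3
r[2] = max(3+3-4, 14+0) = 14
r[3] = max(3+14-4, 14+3-4, 19+0) = 19
r[4] = max(3+19-4, 14+14-4, 19+3-4, 14+0) = 24
r[5] = max(3+24-4, 14+19-4, 19+14-4, 14+3-4, 37+0) = 37
r[6] = max(3+37-4, 14+24-4, 19+19-4, 14+14-4, 37+3-4, 19+0) = 36
r[7] = max(3+36-4, 14+37-4, 19+24-4, …, 19+3-4, 49+0) = 49
r[8] = max(3+49-4, 14+36-4, 19+37-4, …, 49+3-4, 25+0) = 52
One optimal plan: pieces 5 + 3 (1 cut) → ¢56 − ¢4 = ¢52.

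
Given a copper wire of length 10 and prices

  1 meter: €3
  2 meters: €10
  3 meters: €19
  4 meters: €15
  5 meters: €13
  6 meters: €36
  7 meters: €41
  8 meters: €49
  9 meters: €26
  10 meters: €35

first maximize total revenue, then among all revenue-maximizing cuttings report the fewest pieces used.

2

Consider every possible first cut. r[k] is the best of p[i]+r[k−i] over all sellable i≤k.
r[1] = 3
r[2] = max(3+3, 10+0) = 10
r[3] = max(3+10, 10+3, 19+0) = 19
r[4] = max(3+19, 10+10, 19+3, 15+0) = 22
r[5] = max(3+22, 10+19, 19+10, 15+3, 13+0) = 29
r[6] = max(3+29, 10+22, 19+19, 15+10, 13+3, 36+0) = 38
r[7] = max(3+38, 10+29, 19+22, …, 36+3, 41+0) = 41
r[8] = max(3+41, 10+38, 19+29, …, 41+3, 49+0) = 49
r[9] = max(3+49, 10+41, 19+38, …, 49+3, 26+0) = 57
r[10] = max(3+57, 10+49, 19+41, …, 26+3, 35+0) = 60
Maximum revenue is €60.
Now minimize piece count subject to staying optimal: for each k, pieces[k] = 1 + min over i with p[i]+r[k−i]=r[k] of pieces[k−i].
pieces[7] = 1
pieces[8] = 1
pieces[9] = 3
pieces[10] = 2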